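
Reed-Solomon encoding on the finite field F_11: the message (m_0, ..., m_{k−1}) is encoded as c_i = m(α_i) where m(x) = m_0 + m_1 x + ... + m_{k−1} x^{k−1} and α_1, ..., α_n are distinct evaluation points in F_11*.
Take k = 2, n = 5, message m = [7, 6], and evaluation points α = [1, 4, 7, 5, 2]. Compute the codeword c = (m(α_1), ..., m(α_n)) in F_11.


c = [2, 9, 5, 4, 8]

Message polynomial: m(x) = 7 + 6·x (mod 11).
For each evaluation point α_i, compute m(α_i) mod 11:
  α_1 = 1: Horner steps 6 → 2, so m(1) = 2.
  α_2 = 4: Horner steps 6 → 9, so m(4) = 9.
  α_3 = 7: Horner steps 6 → 5, so m(7) = 5.
  α_4 = 5: Horner steps 6 → 4, so m(5) = 4.
  α_5 = 2: Horner steps 6 → 8, so m(2) = 8.
Codeword c = [2, 9, 5, 4, 8] ∈ F_11^5.


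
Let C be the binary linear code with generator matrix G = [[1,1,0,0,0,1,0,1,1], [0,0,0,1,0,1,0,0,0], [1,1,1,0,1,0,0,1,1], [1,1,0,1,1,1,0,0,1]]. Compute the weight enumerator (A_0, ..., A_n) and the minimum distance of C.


Weight distribution: A_0 = 1, A_2 = 2, A_3 = 4, A_4 = 2, A_5 = 4, A_6 = 2, A_8 = 1. Minimum distance d = 2.

Enumerate all 2^4 = 16 messages m ∈ F_2^4.
For each, compute codeword c = mG in F_2^9, then tally its weight.
  m = 0000 → c = 000000000, weight = 0.
  m = 1000 → c = 110001011, weight = 5.
  m = 0100 → c = 000101000, weight = 2.
  m = 1100 → c = 110100011, weight = 5.
  m = 0010 → c = 111010011, weight = 6.
  m = 1010 → c = 001011000, weight = 3.
  m = 0110 → c = 111111011, weight = 8.
  m = 1110 → c = 001110000, weight = 3.
  m = 0001 → c = 110111001, weight = 6.
  m = 1001 → c = 000110010, weight = 3.
  m = 0101 → c = 110010001, weight = 4.
  m = 1101 → c = 000011010, weight = 3.
  m = 0011 → c = 001101010, weight = 4.
  m = 1011 → c = 111100001, weight = 5.
  m = 0111 → c = 001000010, weight = 2.
  m = 1111 → c = 111001001, weight = 5.
Tally weights:
  weight 0: 1 codewords.
  weight 2: 2 codewords.
  weight 3: 4 codewords.
  weight 4: 2 codewords.
  weight 5: 4 codewords.
  weight 6: 2 codewords.
  weight 8: 1 codewords.
Minimum distance d = smallest w > 0 with A_w > 0 = 2.
Sanity: Σ A_w = 16 = 2^4 = 16 ✓.


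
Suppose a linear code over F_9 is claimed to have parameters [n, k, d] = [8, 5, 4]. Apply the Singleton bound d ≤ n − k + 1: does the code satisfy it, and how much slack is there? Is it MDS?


Singleton RHS = n − k + 1 = 4, slack = 0, bound satisfied, MDS.

Singleton bound: d ≤ n − k + 1.
Here n = 8, k = 5, so n − k + 1 = 4.
Given d = 4, check d ≤ 4: YES.
Slack = (n − k + 1) − d = 0.
The code is MDS (slack = 0).
Description: the claimed parameters are [8, 5, 4]_9; such a code would be MDS (meets Singleton bound).


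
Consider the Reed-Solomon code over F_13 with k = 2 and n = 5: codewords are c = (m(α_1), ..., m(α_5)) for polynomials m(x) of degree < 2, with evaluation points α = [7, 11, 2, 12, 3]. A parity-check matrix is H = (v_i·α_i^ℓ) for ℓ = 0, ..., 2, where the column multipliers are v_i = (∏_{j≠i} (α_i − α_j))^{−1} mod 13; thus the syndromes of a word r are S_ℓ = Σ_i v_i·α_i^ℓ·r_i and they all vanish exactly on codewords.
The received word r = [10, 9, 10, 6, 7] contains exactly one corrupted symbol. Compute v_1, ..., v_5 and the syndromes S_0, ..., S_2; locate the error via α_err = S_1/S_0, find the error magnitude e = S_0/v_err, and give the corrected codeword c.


S = (8, 4, 2), error at position 1, error magnitude e = 2, c = [8, 9, 10, 6, 7].

Step 1: column multipliers v_i = (∏_{j≠i}(α_i − α_j))^{−1} mod 13.
  i = 1 (α = 7): (7−11)(7−2)(7−12)(7−3) = (−4)·5·(−5)·4 = 400 ≡ 10, so v_1 = 10^{−1} = 4 (mod 13).
  i = 2 (α = 11): (11−7)(11−2)(11−12)(11−3) = 4·9·(−1)·8 = −288 ≡ 11, so v_2 = 11^{−1} = 6 (mod 13).
  i = 3 (α = 2): (2−7)(2−11)(2−12)(2−3) = (−5)·(−9)·(−10)·(−1) = 450 ≡ 8, so v_3 = 8^{−1} = 5 (mod 13).
  i = 4 (α = 12): (12−7)(12−11)(12−2)(12−3) = 5·1·10·9 = 450 ≡ 8, so v_4 = 8^{−1} = 5 (mod 13).
  i = 5 (α = 3): (3−7)(3−11)(3−2)(3−12) = (−4)·(−8)·1·(−9) = −288 ≡ 11, so v_5 = 11^{−1} = 6 (mod 13).
  v = [4, 6, 5, 5, 6].
Step 2: syndromes of r = [10, 9, 10, 6, 7] (all sums mod 13).
  S_0 = Σ v_i r_i = 4·10 + 6·9 + 5·10 + 5·6 + 6·7 = 216 ≡ 8.
  S_1 = Σ v_i α_i r_i = 4·7·10 + 6·11·9 + 5·2·10 + 5·12·6 + 6·3·7 = 1460 ≡ 4.
  α_i^2 mod 13 = [10, 4, 4, 1, 9].
  S_2 = Σ v_i α_i^2 r_i = 4·10·10 + 6·4·9 + 5·4·10 + 5·1·6 + 6·9·7 = 1224 ≡ 2.
  S = (8, 4, 2) ≠ 0, so r is not a codeword (an error is present).
Step 3: locate the error. For a single error e at position i, S_ℓ = v_i·e·α_i^ℓ, so α_err = S_1/S_0.
  S_0^{−1} = 8^{−1} = 5 (mod 13), so α_err = 4·5 = 20 ≡ 7 = α_1. Error position i = 1.
  Consistency check: S_2/S_1 = 2·10 = 20 ≡ 7 = α_err ✓ (single-error assumption holds).
Step 4: error magnitude e = S_0/v_1 = S_0·∏_{j≠1}(α_1 − α_j) = 8·10 = 80 ≡ 2 (mod 13).
Step 5: correct position 1: c_1 = r_1 − e = 10 − 2 ≡ 8 (mod 13). Hence c = [8, 9, 10, 6, 7].
  Check: interpolating c through the α_i gives m(x) = 3 + 10·x (degree < 2) with m(α_i) = c_i for every i, so c is indeed a codeword.


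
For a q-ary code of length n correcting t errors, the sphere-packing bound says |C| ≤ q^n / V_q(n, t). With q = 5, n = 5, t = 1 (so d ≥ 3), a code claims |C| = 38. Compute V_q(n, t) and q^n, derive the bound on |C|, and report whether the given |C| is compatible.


V_q(n, t) = 21, q^n = 3125, Hamming bound = 148, |C| = 38 ≤ bound (satisfied).

Step 1: Compute V_q(n, t) = Σ_{j=0}^1 C(n, j) (q−1)^j.
  j = 0: C(5,0)·(4)^0 = 1·1 = 1.
  j = 1: C(5,1)·(4)^1 = 5·4 = 20.
  V_q(n, t) = 1 + 20 = 21.
Step 2: q^n = 5^5 = 3125.
Step 3: Hamming bound ⌊q^n / V_q(n,t)⌋ = ⌊3125/21⌋ = 148.
Step 4: Compare |C| = 38 to 148: satisfied.
The claimed |C| lies below the Hamming bound.


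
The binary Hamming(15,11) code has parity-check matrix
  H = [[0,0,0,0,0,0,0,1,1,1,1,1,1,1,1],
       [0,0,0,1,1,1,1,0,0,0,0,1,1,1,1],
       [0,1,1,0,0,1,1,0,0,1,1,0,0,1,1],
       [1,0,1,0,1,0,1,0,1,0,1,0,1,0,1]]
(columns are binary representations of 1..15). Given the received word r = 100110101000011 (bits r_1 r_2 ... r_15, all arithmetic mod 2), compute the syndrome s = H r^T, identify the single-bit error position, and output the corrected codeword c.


s = (1, 1, 1, 1)^T, error position = 15, corrected codeword c = 100110101000010

Compute s = H r^T mod 2 one row at a time:
  s_1 = 0 + 1 + 0 + 0 + 0 + 0 + 1 + 1 = 3 ≡ 1 (mod 2).
  s_2 = 1 + 1 + 0 + 1 + 0 + 0 + 1 + 1 = 5 ≡ 1 (mod 2).
  s_3 = 0 + 0 + 0 + 1 + 0 + 0 + 1 + 1 = 3 ≡ 1 (mod 2).
  s_4 = 1 + 0 + 1 + 1 + 1 + 0 + 0 + 1 = 5 ≡ 1 (mod 2).
s = (1, 1, 1, 1)^T — this equals column 15 of H (binary 1111), so error is at position 15.
Correct: flip bit 15 of r = 100110101000011 to get c = 100110101000010.


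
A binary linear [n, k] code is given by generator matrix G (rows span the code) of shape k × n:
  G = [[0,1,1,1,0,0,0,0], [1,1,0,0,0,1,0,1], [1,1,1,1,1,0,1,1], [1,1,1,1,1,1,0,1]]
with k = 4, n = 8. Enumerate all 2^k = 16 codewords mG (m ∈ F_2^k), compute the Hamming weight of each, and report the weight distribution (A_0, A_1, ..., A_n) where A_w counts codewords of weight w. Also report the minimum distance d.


Weight distribution: A_0 = 1, A_2 = 2, A_3 = 2, A_4 = 5, A_5 = 4, A_7 = 2. Minimum distance d = 2.

Enumerate all 2^4 = 16 messages m ∈ F_2^4.
For each, compute codeword c = mG in F_2^8, then tally its weight.
  m = 0000 → c = 00000000, weight = 0.
  m = 1000 → c = 01110000, weight = 3.
  m = 0100 → c = 11000101, weight = 4.
  m = 1100 → c = 10110101, weight = 5.
  m = 0010 → c = 11111011, weight = 7.
  m = 1010 → c = 10001011, weight = 4.
  m = 0110 → c = 00111110, weight = 5.
  m = 1110 → c = 01001110, weight = 4.
  m = 0001 → c = 11111101, weight = 7.
  m = 1001 → c = 10001101, weight = 4.
  m = 0101 → c = 00111000, weight = 3.
  m = 1101 → c = 01001000, weight = 2.
  m = 0011 → c = 00000110, weight = 2.
  m = 1011 → c = 01110110, weight = 5.
  m = 0111 → c = 11000011, weight = 4.
  m = 1111 → c = 10110011, weight = 5.
Tally weights:
  weight 0: 1 codewords.
  weight 2: 2 codewords.
  weight 3: 2 codewords.
  weight 4: 5 codewords.
  weight 5: 4 codewords.
  weight 7: 2 codewords.
Minimum distance d = smallest w > 0 with A_w > 0 = 2.
Sanity: Σ A_w = 16 = 2^4 = 16 ✓.


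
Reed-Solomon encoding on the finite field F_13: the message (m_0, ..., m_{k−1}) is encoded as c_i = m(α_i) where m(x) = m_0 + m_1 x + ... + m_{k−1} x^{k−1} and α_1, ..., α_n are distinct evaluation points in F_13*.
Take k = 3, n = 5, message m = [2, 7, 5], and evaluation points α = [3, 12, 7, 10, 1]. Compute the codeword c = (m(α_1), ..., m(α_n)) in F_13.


c = [3, 0, 10, 0, 1]

Message polynomial: m(x) = 2 + 7·x + 5·x^2 (mod 13).
For each evaluation point α_i, compute m(α_i) mod 13:
  α_1 = 3: Horner steps 5 → 9 → 3, so m(3) = 3.
  α_2 = 12: Horner steps 5 → 2 → 0, so m(12) = 0.
  α_3 = 7: Horner steps 5 → 3 → 10, so m(7) = 10.
  α_4 = 10: Horner steps 5 → 5 → 0, so m(10) = 0.
  α_5 = 1: Horner steps 5 → 12 → 1, so m(1) = 1.
Codeword c = [3, 0, 10, 0, 1] ∈ F_13^5.


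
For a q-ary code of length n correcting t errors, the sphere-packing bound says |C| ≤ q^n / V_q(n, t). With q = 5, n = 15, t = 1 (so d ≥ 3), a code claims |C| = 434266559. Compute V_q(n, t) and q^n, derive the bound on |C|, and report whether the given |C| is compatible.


V_q(n, t) = 61, q^n = 30517578125, Hamming bound = 500288165, |C| = 434266559 ≤ bound (satisfied).

Step 1: Compute V_q(n, t) = Σ_{j=0}^1 C(n, j) (q−1)^j.
  j = 0: C(15,0)·(4)^0 = 1·1 = 1.
  j = 1: C(15,1)·(4)^1 = 15·4 = 60.
  V_q(n, t) = 1 + 60 = 61.
Step 2: q^n = 5^15 = 30517578125.
Step 3: Hamming bound ⌊q^n / V_q(n,t)⌋ = ⌊30517578125/61⌋ = 500288165.
Step 4: Compare |C| = 434266559 to 500288165: satisfied.
The claimed |C| lies below the Hamming bound.


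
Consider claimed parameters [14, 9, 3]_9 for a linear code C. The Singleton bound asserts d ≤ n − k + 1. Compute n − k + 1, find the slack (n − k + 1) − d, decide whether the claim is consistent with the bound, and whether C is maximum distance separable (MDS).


Singleton RHS = n − k + 1 = 6, slack = 3, bound satisfied, not MDS.

Singleton bound: d ≤ n − k + 1.
Here n = 14, k = 9, so n − k + 1 = 6.
Given d = 3, check d ≤ 6: YES.
Slack = (n − k + 1) − d = 3.
The code is NOT MDS (slack = 3 > 0).
Description: the claimed parameters are [14, 9, 3]_9; such a code would be non-MDS.


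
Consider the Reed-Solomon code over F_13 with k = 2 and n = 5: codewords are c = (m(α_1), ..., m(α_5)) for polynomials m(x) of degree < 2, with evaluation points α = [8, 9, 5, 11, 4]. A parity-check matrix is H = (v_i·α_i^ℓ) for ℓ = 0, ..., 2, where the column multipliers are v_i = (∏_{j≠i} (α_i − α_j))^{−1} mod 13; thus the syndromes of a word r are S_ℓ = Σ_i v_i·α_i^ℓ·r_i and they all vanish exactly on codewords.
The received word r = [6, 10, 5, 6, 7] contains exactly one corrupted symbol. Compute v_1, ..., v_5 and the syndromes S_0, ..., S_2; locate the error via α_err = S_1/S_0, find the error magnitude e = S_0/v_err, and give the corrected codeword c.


S = (2, 3, 11), error at position 1, error magnitude e = 7, c = [12, 10, 5, 6, 7].

Step 1: column multipliers v_i = (∏_{j≠i}(α_i − α_j))^{−1} mod 13.
  i = 1 (α = 8): (8−9)(8−5)(8−11)(8−4) = (−1)·3·(−3)·4 = 36 ≡ 10, so v_1 = 10^{−1} = 4 (mod 13).
  i = 2 (α = 9): (9−8)(9−5)(9−11)(9−4) = 1·4·(−2)·5 = −40 ≡ 12, so v_2 = 12^{−1} = 12 (mod 13).
  i = 3 (α = 5): (5−8)(5−9)(5−11)(5−4) = (−3)·(−4)·(−6)·1 = −72 ≡ 6, so v_3 = 6^{−1} = 11 (mod 13).
  i = 4 (α = 11): (11−8)(11−9)(11−5)(11−4) = 3·2·6·7 = 252 ≡ 5, so v_4 = 5^{−1} = 8 (mod 13).
  i = 5 (α = 4): (4−8)(4−9)(4−5)(4−11) = (−4)·(−5)·(−1)·(−7) = 140 ≡ 10, so v_5 = 10^{−1} = 4 (mod 13).
  v = [4, 12, 11, 8, 4].
Step 2: syndromes of r = [6, 10, 5, 6, 7] (all sums mod 13).
  S_0 = Σ v_i r_i = 4·6 + 12·10 + 11·5 + 8·6 + 4·7 = 275 ≡ 2.
  S_1 = Σ v_i α_i r_i = 4·8·6 + 12·9·10 + 11·5·5 + 8·11·6 + 4·4·7 = 2187 ≡ 3.
  α_i^2 mod 13 = [12, 3, 12, 4, 3].
  S_2 = Σ v_i α_i^2 r_i = 4·12·6 + 12·3·10 + 11·12·5 + 8·4·6 + 4·3·7 = 1584 ≡ 11.
  S = (2, 3, 11) ≠ 0, so r is not a codeword (an error is present).
Step 3: locate the error. For a single error e at position i, S_ℓ = v_i·e·α_i^ℓ, so α_err = S_1/S_0.
  S_0^{−1} = 2^{−1} = 7 (mod 13), so α_err = 3·7 = 21 ≡ 8 = α_1. Error position i = 1.
  Consistency check: S_2/S_1 = 11·9 = 99 ≡ 8 = α_err ✓ (single-error assumption holds).
Step 4: error magnitude e = S_0/v_1 = S_0·∏_{j≠1}(α_1 − α_j) = 2·10 = 20 ≡ 7 (mod 13).
Step 5: correct position 1: c_1 = r_1 − e = 6 − 7 ≡ 12 (mod 13). Hence c = [12, 10, 5, 6, 7].
  Check: interpolating c through the α_i gives m(x) = 2 + 11·x (degree < 2) with m(α_i) = c_i for every i, so c is indeed a codeword.


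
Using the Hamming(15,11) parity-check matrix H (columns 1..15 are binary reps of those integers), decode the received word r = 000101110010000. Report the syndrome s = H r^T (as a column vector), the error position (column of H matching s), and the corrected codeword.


s = (0, 1, 1, 0)^T, error position = 6, corrected codeword c = 000100110010000

Compute s = H r^T mod 2 one row at a time:
  s_1 = 1 + 0 + 0 + 1 + 0 + 0 + 0 + 0 = 2 ≡ 0 (mod 2).
  s_2 = 1 + 0 + 1 + 1 + 0 + 0 + 0 + 0 = 3 ≡ 1 (mod 2).
  s_3 = 0 + 0 + 1 + 1 + 0 + 1 + 0 + 0 = 3 ≡ 1 (mod 2).
  s_4 = 0 + 0 + 0 + 1 + 0 + 1 + 0 + 0 = 2 ≡ 0 (mod 2).
s = (0, 1, 1, 0)^T — this equals column 6 of H (binary 0110), so error is at position 6.
Correct: flip bit 6 of r = 000101110010000 to get c = 000100110010000.


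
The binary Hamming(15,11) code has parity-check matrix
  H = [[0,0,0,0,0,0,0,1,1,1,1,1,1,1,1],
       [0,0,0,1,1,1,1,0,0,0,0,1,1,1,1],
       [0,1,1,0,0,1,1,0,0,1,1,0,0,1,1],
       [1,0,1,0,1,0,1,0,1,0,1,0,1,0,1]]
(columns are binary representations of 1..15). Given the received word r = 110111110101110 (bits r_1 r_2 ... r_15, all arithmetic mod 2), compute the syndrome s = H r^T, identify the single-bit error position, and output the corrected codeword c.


s = (1, 1, 1, 0)^T, error position = 14, corrected codeword c = 110111110101100

Compute s = H r^T mod 2 one row at a time:
  s_1 = 1 + 0 + 1 + 0 + 1 + 1 + 1 + 0 = 5 ≡ 1 (mod 2).
  s_2 = 1 + 1 + 1 + 1 + 1 + 1 + 1 + 0 = 7 ≡ 1 (mod 2).
  s_3 = 1 + 0 + 1 + 1 + 1 + 0 + 1 + 0 = 5 ≡ 1 (mod 2).
  s_4 = 1 + 0 + 1 + 1 + 0 + 0 + 1 + 0 = 4 ≡ 0 (mod 2).
s = (1, 1, 1, 0)^T — this equals column 14 of H (binary 1110), so error is at position 14.
Correct: flip bit 14 of r = 110111110101110 to get c = 110111110101100.


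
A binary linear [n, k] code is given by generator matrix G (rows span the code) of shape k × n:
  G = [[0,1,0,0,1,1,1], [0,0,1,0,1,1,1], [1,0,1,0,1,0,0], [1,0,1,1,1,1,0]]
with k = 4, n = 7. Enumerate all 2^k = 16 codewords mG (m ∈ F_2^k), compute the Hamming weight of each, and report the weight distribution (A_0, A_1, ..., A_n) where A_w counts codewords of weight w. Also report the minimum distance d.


Weight distribution: A_0 = 1, A_2 = 2, A_3 = 4, A_4 = 5, A_5 = 4. Minimum distance d = 2.

Enumerate all 2^4 = 16 messages m ∈ F_2^4.
For each, compute codeword c = mG in F_2^7, then tally its weight.
  m = 0000 → c = 0000000, weight = 0.
  m = 1000 → c = 0100111, weight = 4.
  m = 0100 → c = 0010111, weight = 4.
  m = 1100 → c = 0110000, weight = 2.
  m = 0010 → c = 1010100, weight = 3.
  m = 1010 → c = 1110011, weight = 5.
  m = 0110 → c = 1000011, weight = 3.
  m = 1110 → c = 1100100, weight = 3.
  m = 0001 → c = 1011110, weight = 5.
  m = 1001 → c = 1111001, weight = 5.
  m = 0101 → c = 1001001, weight = 3.
  m = 1101 → c = 1101110, weight = 5.
  m = 0011 → c = 0001010, weight = 2.
  m = 1011 → c = 0101101, weight = 4.
  m = 0111 → c = 0011101, weight = 4.
  m = 1111 → c = 0111010, weight = 4.
Tally weights:
  weight 0: 1 codewords.
  weight 2: 2 codewords.
  weight 3: 4 codewords.
  weight 4: 5 codewords.
  weight 5: 4 codewords.
Minimum distance d = smallest w > 0 with A_w > 0 = 2.
Sanity: Σ A_w = 16 = 2^4 = 16 ✓.


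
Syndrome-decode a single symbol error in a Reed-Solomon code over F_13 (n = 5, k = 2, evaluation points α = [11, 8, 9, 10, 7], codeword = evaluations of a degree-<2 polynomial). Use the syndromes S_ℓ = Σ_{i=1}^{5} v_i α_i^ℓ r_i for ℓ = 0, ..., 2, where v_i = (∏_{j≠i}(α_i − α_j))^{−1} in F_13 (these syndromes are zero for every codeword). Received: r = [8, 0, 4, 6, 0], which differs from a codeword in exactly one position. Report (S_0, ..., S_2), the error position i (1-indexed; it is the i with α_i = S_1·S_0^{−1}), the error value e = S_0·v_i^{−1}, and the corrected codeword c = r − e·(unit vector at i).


S = (9, 7, 4), error at position 2, error magnitude e = 11, c = [8, 2, 4, 6, 0].

Step 1: column multipliers v_i = (∏_{j≠i}(α_i − α_j))^{−1} mod 13.
  i = 1 (α = 11): (11−8)(11−9)(11−10)(11−7) = 3·2·1·4 = 24 ≡ 11, so v_1 = 11^{−1} = 6 (mod 13).
  i = 2 (α = 8): (8−11)(8−9)(8−10)(8−7) = (−3)·(−1)·(−2)·1 = −6 ≡ 7, so v_2 = 7^{−1} = 2 (mod 13).
  i = 3 (α = 9): (9−11)(9−8)(9−10)(9−7) = (−2)·1·(−1)·2 = 4 ≡ 4, so v_3 = 4^{−1} = 10 (mod 13).
  i = 4 (α = 10): (10−11)(10−8)(10−9)(10−7) = (−1)·2·1·3 = −6 ≡ 7, so v_4 = 7^{−1} = 2 (mod 13).
  i = 5 (α = 7): (7−11)(7−8)(7−9)(7−10) = (−4)·(−1)·(−2)·(−3) = 24 ≡ 11, so v_5 = 11^{−1} = 6 (mod 13).
  v = [6, 2, 10, 2, 6].
Step 2: syndromes of r = [8, 0, 4, 6, 0] (all sums mod 13).
  S_0 = Σ v_i r_i = 6·8 + 2·0 + 10·4 + 2·6 + 6·0 = 100 ≡ 9.
  S_1 = Σ v_i α_i r_i = 6·11·8 + 2·8·0 + 10·9·4 + 2·10·6 + 6·7·0 = 1008 ≡ 7.
  α_i^2 mod 13 = [4, 12, 3, 9, 10].
  S_2 = Σ v_i α_i^2 r_i = 6·4·8 + 2·12·0 + 10·3·4 + 2·9·6 + 6·10·0 = 420 ≡ 4.
  S = (9, 7, 4) ≠ 0, so r is not a codeword (an error is present).
Step 3: locate the error. For a single error e at position i, S_ℓ = v_i·e·α_i^ℓ, so α_err = S_1/S_0.
  S_0^{−1} = 9^{−1} = 3 (mod 13), so α_err = 7·3 = 21 ≡ 8 = α_2. Error position i = 2.
  Consistency check: S_2/S_1 = 4·2 = 8 ≡ 8 = α_err ✓ (single-error assumption holds).
Step 4: error magnitude e = S_0/v_2 = S_0·∏_{j≠2}(α_2 − α_j) = 9·7 = 63 ≡ 11 (mod 13).
Step 5: correct position 2: c_2 = r_2 − e = 0 − 11 ≡ 2 (mod 13). Hence c = [8, 2, 4, 6, 0].
  Check: interpolating c through the α_i gives m(x) = 12 + 2·x (degree < 2) with m(α_i) = c_i for every i, so c is indeed a codeword.


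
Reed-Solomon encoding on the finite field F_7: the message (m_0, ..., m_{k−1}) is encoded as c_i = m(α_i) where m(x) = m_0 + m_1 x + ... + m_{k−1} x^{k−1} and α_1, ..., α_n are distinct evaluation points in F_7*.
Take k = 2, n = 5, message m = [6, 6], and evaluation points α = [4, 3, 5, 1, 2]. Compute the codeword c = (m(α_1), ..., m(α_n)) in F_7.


c = [2, 3, 1, 5, 4]

Message polynomial: m(x) = 6 + 6·x (mod 7).
For each evaluation point α_i, compute m(α_i) mod 7:
  α_1 = 4: Horner steps 6 → 2, so m(4) = 2.
  α_2 = 3: Horner steps 6 → 3, so m(3) = 3.
  α_3 = 5: Horner steps 6 → 1, so m(5) = 1.
  α_4 = 1: Horner steps 6 → 5, so m(1) = 5.
  α_5 = 2: Horner steps 6 → 4, so m(2) = 4.
Codeword c = [2, 3, 1, 5, 4] ∈ F_7^5.


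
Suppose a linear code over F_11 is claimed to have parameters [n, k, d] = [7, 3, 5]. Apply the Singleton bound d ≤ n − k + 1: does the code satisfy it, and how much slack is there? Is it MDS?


Singleton RHS = n − k + 1 = 5, slack = 0, bound satisfied, MDS.

Singleton bound: d ≤ n − k + 1.
Here n = 7, k = 3, so n − k + 1 = 5.
Given d = 5, check d ≤ 5: YES.
Slack = (n − k + 1) − d = 0.
The code is MDS (slack = 0).
Description: the claimed parameters are [7, 3, 5]_11; such a code would be MDS (meets Singleton bound).


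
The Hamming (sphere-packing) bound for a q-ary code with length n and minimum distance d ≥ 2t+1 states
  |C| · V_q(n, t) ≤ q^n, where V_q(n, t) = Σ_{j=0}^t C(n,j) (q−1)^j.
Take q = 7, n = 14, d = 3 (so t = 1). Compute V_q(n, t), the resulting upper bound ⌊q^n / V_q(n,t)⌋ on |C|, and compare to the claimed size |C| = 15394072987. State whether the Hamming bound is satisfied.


V_q(n, t) = 85, q^n = 678223072849, Hamming bound = 7979094974, |C| = 15394072987 > bound (violated).

Step 1: Compute V_q(n, t) = Σ_{j=0}^1 C(n, j) (q−1)^j.
  j = 0: C(14,0)·(6)^0 = 1·1 = 1.
  j = 1: C(14,1)·(6)^1 = 14·6 = 84.
  V_q(n, t) = 1 + 84 = 85.
Step 2: q^n = 7^14 = 678223072849.
Step 3: Hamming bound ⌊q^n / V_q(n,t)⌋ = ⌊678223072849/85⌋ = 7979094974.
Step 4: Compare |C| = 15394072987 to 7979094974: violated.
The claimed |C| lies above the Hamming bound, so no 7-ary code of length 14 with d ≥ 3 can have 15394072987 codewords.


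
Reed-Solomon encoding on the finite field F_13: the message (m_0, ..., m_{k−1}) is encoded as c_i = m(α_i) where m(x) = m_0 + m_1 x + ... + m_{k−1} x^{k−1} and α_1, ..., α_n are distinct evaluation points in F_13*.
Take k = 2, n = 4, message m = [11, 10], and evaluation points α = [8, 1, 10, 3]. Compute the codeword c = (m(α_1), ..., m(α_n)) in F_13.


c = [0, 8, 7, 2]

Message polynomial: m(x) = 11 + 10·x (mod 13).
For each evaluation point α_i, compute m(α_i) mod 13:
  α_1 = 8: Horner steps 10 → 0, so m(8) = 0.
  α_2 = 1: Horner steps 10 → 8, so m(1) = 8.
  α_3 = 10: Horner steps 10 → 7, so m(10) = 7.
  α_4 = 3: Horner steps 10 → 2, so m(3) = 2.
Codeword c = [0, 8, 7, 2] ∈ F_13^4.


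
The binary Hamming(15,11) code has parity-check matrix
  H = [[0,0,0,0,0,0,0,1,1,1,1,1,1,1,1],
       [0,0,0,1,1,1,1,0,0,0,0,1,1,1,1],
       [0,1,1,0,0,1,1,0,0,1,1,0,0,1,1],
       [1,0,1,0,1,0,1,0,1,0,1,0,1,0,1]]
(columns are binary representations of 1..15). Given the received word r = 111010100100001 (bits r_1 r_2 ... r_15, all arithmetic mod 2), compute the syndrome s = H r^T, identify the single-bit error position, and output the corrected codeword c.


s = (0, 1, 1, 1)^T, error position = 7, corrected codeword c = 111010000100001

Compute s = H r^T mod 2 one row at a time:
  s_1 = 0 + 0 + 1 + 0 + 0 + 0 + 0 + 1 = 2 ≡ 0 (mod 2).
  s_2 = 0 + 1 + 0 + 1 + 0 + 0 + 0 + 1 = 3 ≡ 1 (mod 2).
  s_3 = 1 + 1 + 0 + 1 + 1 + 0 + 0 + 1 = 5 ≡ 1 (mod 2).
  s_4 = 1 + 1 + 1 + 1 + 0 + 0 + 0 + 1 = 5 ≡ 1 (mod 2).
s = (0, 1, 1, 1)^T — this equals column 7 of H (binary 0111), so error is at position 7.
Correct: flip bit 7 of r = 111010100100001 to get c = 111010000100001.


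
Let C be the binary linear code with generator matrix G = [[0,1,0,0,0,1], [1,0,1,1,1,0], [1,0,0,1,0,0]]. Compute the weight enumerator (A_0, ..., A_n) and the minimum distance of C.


Weight distribution: A_0 = 1, A_2 = 3, A_4 = 3, A_6 = 1. Minimum distance d = 2.

Enumerate all 2^3 = 8 messages m ∈ F_2^3.
For each, compute codeword c = mG in F_2^6, then tally its weight.
  m = 000 → c = 000000, weight = 0.
  m = 100 → c = 010001, weight = 2.
  m = 010 → c = 101110, weight = 4.
  m = 110 → c = 111111, weight = 6.
  m = 001 → c = 100100, weight = 2.
  m = 101 → c = 110101, weight = 4.
  m = 011 → c = 001010, weight = 2.
  m = 111 → c = 011011, weight = 4.
Tally weights:
  weight 0: 1 codewords.
  weight 2: 3 codewords.
  weight 4: 3 codewords.
  weight 6: 1 codewords.
Minimum distance d = smallest w > 0 with A_w > 0 = 2.
Sanity: Σ A_w = 8 = 2^3 = 8 ✓.


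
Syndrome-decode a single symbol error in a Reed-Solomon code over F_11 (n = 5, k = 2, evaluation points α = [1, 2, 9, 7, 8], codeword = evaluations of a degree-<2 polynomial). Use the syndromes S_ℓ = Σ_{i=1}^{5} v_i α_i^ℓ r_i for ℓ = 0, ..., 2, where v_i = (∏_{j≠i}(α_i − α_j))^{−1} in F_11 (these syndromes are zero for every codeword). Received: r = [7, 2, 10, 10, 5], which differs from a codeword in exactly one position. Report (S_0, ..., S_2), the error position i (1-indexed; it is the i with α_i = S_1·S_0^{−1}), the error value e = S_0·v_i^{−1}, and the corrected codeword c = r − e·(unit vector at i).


S = (5, 1, 9), error at position 3, error magnitude e = 10, c = [7, 2, 0, 10, 5].

Step 1: column multipliers v_i = (∏_{j≠i}(α_i − α_j))^{−1} mod 11.
  i = 1 (α = 1): (1−2)(1−9)(1−7)(1−8) = (−1)·(−8)·(−6)·(−7) = 336 ≡ 6, so v_1 = 6^{−1} = 2 (mod 11).
  i = 2 (α = 2): (2−1)(2−9)(2−7)(2−8) = 1·(−7)·(−5)·(−6) = −210 ≡ 10, so v_2 = 10^{−1} = 10 (mod 11).
  i = 3 (α = 9): (9−1)(9−2)(9−7)(9−8) = 8·7·2·1 = 112 ≡ 2, so v_3 = 2^{−1} = 6 (mod 11).
  i = 4 (α = 7): (7−1)(7−2)(7−9)(7−8) = 6·5·(−2)·(−1) = 60 ≡ 5, so v_4 = 5^{−1} = 9 (mod 11).
  i = 5 (α = 8): (8−1)(8−2)(8−9)(8−7) = 7·6·(−1)·1 = −42 ≡ 2, so v_5 = 2^{−1} = 6 (mod 11).
  v = [2, 10, 6, 9, 6].
Step 2: syndromes of r = [7, 2, 10, 10, 5] (all sums mod 11).
  S_0 = Σ v_i r_i = 2·7 + 10·2 + 6·10 + 9·10 + 6·5 = 214 ≡ 5.
  S_1 = Σ v_i α_i r_i = 2·1·7 + 10·2·2 + 6·9·10 + 9·7·10 + 6·8·5 = 1464 ≡ 1.
  α_i^2 mod 11 = [1, 4, 4, 5, 9].
  S_2 = Σ v_i α_i^2 r_i = 2·1·7 + 10·4·2 + 6·4·10 + 9·5·10 + 6·9·5 = 1054 ≡ 9.
  S = (5, 1, 9) ≠ 0, so r is not a codeword (an error is present).
Step 3: locate the error. For a single error e at position i, S_ℓ = v_i·e·α_i^ℓ, so α_err = S_1/S_0.
  S_0^{−1} = 5^{−1} = 9 (mod 11), so α_err = 1·9 = 9 ≡ 9 = α_3. Error position i = 3.
  Consistency check: S_2/S_1 = 9·1 = 9 ≡ 9 = α_err ✓ (single-error assumption holds).
Step 4: error magnitude e = S_0/v_3 = S_0·∏_{j≠3}(α_3 − α_j) = 5·2 = 10 ≡ 10 (mod 11).
Step 5: correct position 3: c_3 = r_3 − e = 10 − 10 ≡ 0 (mod 11). Hence c = [7, 2, 0, 10, 5].
  Check: interpolating c through the α_i gives m(x) = 1 + 6·x (degree < 2) with m(α_i) = c_i for every i, so c is indeed a codeword.


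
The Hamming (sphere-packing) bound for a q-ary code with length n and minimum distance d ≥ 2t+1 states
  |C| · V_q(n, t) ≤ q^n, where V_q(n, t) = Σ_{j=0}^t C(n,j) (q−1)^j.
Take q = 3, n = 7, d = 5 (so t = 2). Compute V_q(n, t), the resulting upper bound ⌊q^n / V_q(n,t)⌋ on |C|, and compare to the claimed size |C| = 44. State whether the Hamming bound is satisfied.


V_q(n, t) = 99, q^n = 2187, Hamming bound = 22, |C| = 44 > bound (violated).

Step 1: Compute V_q(n, t) = Σ_{j=0}^2 C(n, j) (q−1)^j.
  j = 0: C(7,0)·(2)^0 = 1·1 = 1.
  j = 1: C(7,1)·(2)^1 = 7·2 = 14.
  j = 2: C(7,2)·(2)^2 = 21·4 = 84.
  V_q(n, t) = 1 + 14 + 84 = 99.
Step 2: q^n = 3^7 = 2187.
Step 3: Hamming bound ⌊q^n / V_q(n,t)⌋ = ⌊2187/99⌋ = 22.
Step 4: Compare |C| = 44 to 22: violated.
The claimed |C| lies above the Hamming bound, so no 3-ary code of length 7 with d ≥ 5 can have 44 codewords.


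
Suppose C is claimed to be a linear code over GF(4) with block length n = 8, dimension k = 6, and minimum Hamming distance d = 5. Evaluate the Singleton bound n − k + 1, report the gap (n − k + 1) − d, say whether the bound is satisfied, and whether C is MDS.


Singleton RHS = n − k + 1 = 3, slack = -2, bound violated (no such code; not MDS).

Singleton bound: d ≤ n − k + 1.
Here n = 8, k = 6, so n − k + 1 = 3.
Given d = 5, check d ≤ 3: NO.
Slack = (n − k + 1) − d = -2.
The slack is negative: d = 5 exceeds n − k + 1 = 3 by 2, so the Singleton bound is violated and no linear [8, 6, 5]_4 code can exist. In particular it is not MDS (MDS requires d = n − k + 1 exactly).
Description: the claimed parameters are [8, 6, 5]_4; such a code would be impossible (violates the Singleton bound).


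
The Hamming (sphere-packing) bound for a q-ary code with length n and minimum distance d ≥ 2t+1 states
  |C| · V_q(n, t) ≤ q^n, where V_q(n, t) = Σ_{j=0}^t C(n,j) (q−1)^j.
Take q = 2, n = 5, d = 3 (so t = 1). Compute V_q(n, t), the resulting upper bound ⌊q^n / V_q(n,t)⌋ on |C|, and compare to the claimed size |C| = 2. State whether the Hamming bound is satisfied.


V_q(n, t) = 6, q^n = 32, Hamming bound = 5, |C| = 2 ≤ bound (satisfied).

Step 1: Compute V_q(n, t) = Σ_{j=0}^1 C(n, j) (q−1)^j.
  j = 0: C(5,0)·(1)^0 = 1·1 = 1.
  j = 1: C(5,1)·(1)^1 = 5·1 = 5.
  V_q(n, t) = 1 + 5 = 6.
Step 2: q^n = 2^5 = 32.
Step 3: Hamming bound ⌊q^n / V_q(n,t)⌋ = ⌊32/6⌋ = 5.
Step 4: Compare |C| = 2 to 5: satisfied.
The claimed |C| lies below the Hamming bound.


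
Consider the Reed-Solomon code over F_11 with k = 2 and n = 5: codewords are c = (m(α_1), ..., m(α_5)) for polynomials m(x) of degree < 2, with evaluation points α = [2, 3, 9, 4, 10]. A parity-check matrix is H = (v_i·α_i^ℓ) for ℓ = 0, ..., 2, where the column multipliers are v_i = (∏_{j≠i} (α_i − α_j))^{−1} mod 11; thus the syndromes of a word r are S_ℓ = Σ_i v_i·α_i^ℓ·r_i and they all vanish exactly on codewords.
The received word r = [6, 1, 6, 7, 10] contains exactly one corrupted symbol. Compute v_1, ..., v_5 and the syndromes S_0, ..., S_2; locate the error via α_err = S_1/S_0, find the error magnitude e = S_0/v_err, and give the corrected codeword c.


S = (9, 4, 3), error at position 3, error magnitude e = 2, c = [6, 1, 4, 7, 10].

Step 1: column multipliers v_i = (∏_{j≠i}(α_i − α_j))^{−1} mod 11.
  i = 1 (α = 2): (2−3)(2−9)(2−4)(2−10) = (−1)·(−7)·(−2)·(−8) = 112 ≡ 2, so v_1 = 2^{−1} = 6 (mod 11).
  i = 2 (α = 3): (3−2)(3−9)(3−4)(3−10) = 1·(−6)·(−1)·(−7) = −42 ≡ 2, so v_2 = 2^{−1} = 6 (mod 11).
  i = 3 (α = 9): (9−2)(9−3)(9−4)(9−10) = 7·6·5·(−1) = −210 ≡ 10, so v_3 = 10^{−1} = 10 (mod 11).
  i = 4 (α = 4): (4−2)(4−3)(4−9)(4−10) = 2·1·(−5)·(−6) = 60 ≡ 5, so v_4 = 5^{−1} = 9 (mod 11).
  i = 5 (α = 10): (10−2)(10−3)(10−9)(10−4) = 8·7·1·6 = 336 ≡ 6, so v_5 = 6^{−1} = 2 (mod 11).
  v = [6, 6, 10, 9, 2].
Step 2: syndromes of r = [6, 1, 6, 7, 10] (all sums mod 11).
  S_0 = Σ v_i r_i = 6·6 + 6·1 + 10·6 + 9·7 + 2·10 = 185 ≡ 9.
  S_1 = Σ v_i α_i r_i = 6·2·6 + 6·3·1 + 10·9·6 + 9·4·7 + 2·10·10 = 1082 ≡ 4.
  α_i^2 mod 11 = [4, 9, 4, 5, 1].
  S_2 = Σ v_i α_i^2 r_i = 6·4·6 + 6·9·1 + 10·4·6 + 9·5·7 + 2·1·10 = 773 ≡ 3.
  S = (9, 4, 3) ≠ 0, so r is not a codeword (an error is present).
Step 3: locate the error. For a single error e at position i, S_ℓ = v_i·e·α_i^ℓ, so α_err = S_1/S_0.
  S_0^{−1} = 9^{−1} = 5 (mod 11), so α_err = 4·5 = 20 ≡ 9 = α_3. Error position i = 3.
  Consistency check: S_2/S_1 = 3·3 = 9 ≡ 9 = α_err ✓ (single-error assumption holds).
Step 4: error magnitude e = S_0/v_3 = S_0·∏_{j≠3}(α_3 − α_j) = 9·10 = 90 ≡ 2 (mod 11).
Step 5: correct position 3: c_3 = r_3 − e = 6 − 2 ≡ 4 (mod 11). Hence c = [6, 1, 4, 7, 10].
  Check: interpolating c through the α_i gives m(x) = 5 + 6·x (degree < 2) with m(α_i) = c_i for every i, so c is indeed a codeword.


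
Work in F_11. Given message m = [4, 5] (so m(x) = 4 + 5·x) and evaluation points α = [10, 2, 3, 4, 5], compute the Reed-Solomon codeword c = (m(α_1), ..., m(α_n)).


c = [10, 3, 8, 2, 7]

Message polynomial: m(x) = 4 + 5·x (mod 11).
For each evaluation point α_i, compute m(α_i) mod 11:
  α_1 = 10: Horner steps 5 → 10, so m(10) = 10.
  α_2 = 2: Horner steps 5 → 3, so m(2) = 3.
  α_3 = 3: Horner steps 5 → 8, so m(3) = 8.
  α_4 = 4: Horner steps 5 → 2, so m(4) = 2.
  α_5 = 5: Horner steps 5 → 7, so m(5) = 7.
Codeword c = [10, 3, 8, 2, 7] ∈ F_11^5.


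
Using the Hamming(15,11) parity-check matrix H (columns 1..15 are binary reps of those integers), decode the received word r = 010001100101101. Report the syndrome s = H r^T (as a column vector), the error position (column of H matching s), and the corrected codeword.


s = (0, 1, 1, 1)^T, error position = 7, corrected codeword c = 010001000101101

Compute s = H r^T mod 2 one row at a time:
  s_1 = 0 + 0 + 1 + 0 + 1 + 1 + 0 + 1 = 4 ≡ 0 (mod 2).
  s_2 = 0 + 0 + 1 + 1 + 1 + 1 + 0 + 1 = 5 ≡ 1 (mod 2).
  s_3 = 1 + 0 + 1 + 1 + 1 + 0 + 0 + 1 = 5 ≡ 1 (mod 2).
  s_4 = 0 + 0 + 0 + 1 + 0 + 0 + 1 + 1 = 3 ≡ 1 (mod 2).
s = (0, 1, 1, 1)^T — this equals column 7 of H (binary 0111), so error is at position 7.
Correct: flip bit 7 of r = 010001100101101 to get c = 010001000101101.


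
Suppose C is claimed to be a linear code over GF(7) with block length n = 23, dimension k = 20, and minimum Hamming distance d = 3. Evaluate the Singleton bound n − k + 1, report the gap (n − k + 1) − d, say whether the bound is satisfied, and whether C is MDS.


Singleton RHS = n − k + 1 = 4, slack = 1, bound satisfied, not MDS.

Singleton bound: d ≤ n − k + 1.
Here n = 23, k = 20, so n − k + 1 = 4.
Given d = 3, check d ≤ 4: YES.
Slack = (n − k + 1) − d = 1.
The code is NOT MDS (slack = 1 > 0).
Description: the claimed parameters are [23, 20, 3]_7; such a code would be non-MDS.


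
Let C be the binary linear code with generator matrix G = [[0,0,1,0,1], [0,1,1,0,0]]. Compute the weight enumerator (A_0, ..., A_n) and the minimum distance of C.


Weight distribution: A_0 = 1, A_2 = 3. Minimum distance d = 2.

Enumerate all 2^2 = 4 messages m ∈ F_2^2.
For each, compute codeword c = mG in F_2^5, then tally its weight.
  m = 00 → c = 00000, weight = 0.
  m = 10 → c = 00101, weight = 2.
  m = 01 → c = 01100, weight = 2.
  m = 11 → c = 01001, weight = 2.
Tally weights:
  weight 0: 1 codewords.
  weight 2: 3 codewords.
Minimum distance d = smallest w > 0 with A_w > 0 = 2.
Sanity: Σ A_w = 4 = 2^2 = 4 ✓.


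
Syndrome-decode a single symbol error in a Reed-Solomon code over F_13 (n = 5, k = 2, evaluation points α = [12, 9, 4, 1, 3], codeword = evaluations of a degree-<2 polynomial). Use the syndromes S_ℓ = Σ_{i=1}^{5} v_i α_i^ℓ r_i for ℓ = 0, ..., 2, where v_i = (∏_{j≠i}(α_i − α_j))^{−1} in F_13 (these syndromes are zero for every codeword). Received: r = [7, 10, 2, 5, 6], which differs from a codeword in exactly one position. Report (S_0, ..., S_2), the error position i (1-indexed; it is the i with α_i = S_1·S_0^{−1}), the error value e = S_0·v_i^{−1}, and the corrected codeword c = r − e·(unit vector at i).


S = (9, 1, 3), error at position 5, error magnitude e = 3, c = [7, 10, 2, 5, 3].

Step 1: column multipliers v_i = (∏_{j≠i}(α_i − α_j))^{−1} mod 13.
  i = 1 (α = 12): (12−9)(12−4)(12−1)(12−3) = 3·8·11·9 = 2376 ≡ 10, so v_1 = 10^{−1} = 4 (mod 13).
  i = 2 (α = 9): (9−12)(9−4)(9−1)(9−3) = (−3)·5·8·6 = −720 ≡ 8, so v_2 = 8^{−1} = 5 (mod 13).
  i = 3 (α = 4): (4−12)(4−9)(4−1)(4−3) = (−8)·(−5)·3·1 = 120 ≡ 3, so v_3 = 3^{−1} = 9 (mod 13).
  i = 4 (α = 1): (1−12)(1−9)(1−4)(1−3) = (−11)·(−8)·(−3)·(−2) = 528 ≡ 8, so v_4 = 8^{−1} = 5 (mod 13).
  i = 5 (α = 3): (3−12)(3−9)(3−4)(3−1) = (−9)·(−6)·(−1)·2 = −108 ≡ 9, so v_5 = 9^{−1} = 3 (mod 13).
  v = [4, 5, 9, 5, 3].
Step 2: syndromes of r = [7, 10, 2, 5, 6] (all sums mod 13).
  S_0 = Σ v_i r_i = 4·7 + 5·10 + 9·2 + 5·5 + 3·6 = 139 ≡ 9.
  S_1 = Σ v_i α_i r_i = 4·12·7 + 5·9·10 + 9·4·2 + 5·1·5 + 3·3·6 = 937 ≡ 1.
  α_i^2 mod 13 = [1, 3, 3, 1, 9].
  S_2 = Σ v_i α_i^2 r_i = 4·1·7 + 5·3·10 + 9·3·2 + 5·1·5 + 3·9·6 = 419 ≡ 3.
  S = (9, 1, 3) ≠ 0, so r is not a codeword (an error is present).
Step 3: locate the error. For a single error e at position i, S_ℓ = v_i·e·α_i^ℓ, so α_err = S_1/S_0.
  S_0^{−1} = 9^{−1} = 3 (mod 13), so α_err = 1·3 = 3 ≡ 3 = α_5. Error position i = 5.
  Consistency check: S_2/S_1 = 3·1 = 3 ≡ 3 = α_err ✓ (single-error assumption holds).
Step 4: error magnitude e = S_0/v_5 = S_0·∏_{j≠5}(α_5 − α_j) = 9·9 = 81 ≡ 3 (mod 13).
Step 5: correct position 5: c_5 = r_5 − e = 6 − 3 ≡ 3 (mod 13). Hence c = [7, 10, 2, 5, 3].
  Check: interpolating c through the α_i gives m(x) = 6 + 12·x (degree < 2) with m(α_i) = c_i for every i, so c is indeed a codeword.


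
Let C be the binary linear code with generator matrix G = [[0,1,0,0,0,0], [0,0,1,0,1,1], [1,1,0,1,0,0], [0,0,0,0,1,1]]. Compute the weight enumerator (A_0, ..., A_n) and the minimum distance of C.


Weight distribution: A_0 = 1, A_1 = 2, A_2 = 3, A_3 = 4, A_4 = 3, A_5 = 2, A_6 = 1. Minimum distance d = 1.

Enumerate all 2^4 = 16 messages m ∈ F_2^4.
For each, compute codeword c = mG in F_2^6, then tally its weight.
  m = 0000 → c = 000000, weight = 0.
  m = 1000 → c = 010000, weight = 1.
  m = 0100 → c = 001011, weight = 3.
  m = 1100 → c = 011011, weight = 4.
  m = 0010 → c = 110100, weight = 3.
  m = 1010 → c = 100100, weight = 2.
  m = 0110 → c = 111111, weight = 6.
  m = 1110 → c = 101111, weight = 5.
  m = 0001 → c = 000011, weight = 2.
  m = 1001 → c = 010011, weight = 3.
  m = 0101 → c = 001000, weight = 1.
  m = 1101 → c = 011000, weight = 2.
  m = 0011 → c = 110111, weight = 5.
  m = 1011 → c = 100111, weight = 4.
  m = 0111 → c = 111100, weight = 4.
  m = 1111 → c = 101100, weight = 3.
Tally weights:
  weight 0: 1 codewords.
  weight 1: 2 codewords.
  weight 2: 3 codewords.
  weight 3: 4 codewords.
  weight 4: 3 codewords.
  weight 5: 2 codewords.
  weight 6: 1 codewords.
Minimum distance d = smallest w > 0 with A_w > 0 = 1.
Sanity: Σ A_w = 16 = 2^4 = 16 ✓.


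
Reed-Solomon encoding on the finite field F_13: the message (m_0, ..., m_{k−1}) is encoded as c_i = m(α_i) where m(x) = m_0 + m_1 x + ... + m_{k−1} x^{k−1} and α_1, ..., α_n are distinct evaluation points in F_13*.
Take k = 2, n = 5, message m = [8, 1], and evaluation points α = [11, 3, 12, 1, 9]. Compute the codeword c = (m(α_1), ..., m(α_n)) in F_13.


c = [6, 11, 7, 9, 4]

Message polynomial: m(x) = 8 + 1·x (mod 13).
For each evaluation point α_i, compute m(α_i) mod 13:
  α_1 = 11: Horner steps 1 → 6, so m(11) = 6.
  α_2 = 3: Horner steps 1 → 11, so m(3) = 11.
  α_3 = 12: Horner steps 1 → 7, so m(12) = 7.
  α_4 = 1: Horner steps 1 → 9, so m(1) = 9.
  α_5 = 9: Horner steps 1 → 4, so m(9) = 4.
Codeword c = [6, 11, 7, 9, 4] ∈ F_13^5.


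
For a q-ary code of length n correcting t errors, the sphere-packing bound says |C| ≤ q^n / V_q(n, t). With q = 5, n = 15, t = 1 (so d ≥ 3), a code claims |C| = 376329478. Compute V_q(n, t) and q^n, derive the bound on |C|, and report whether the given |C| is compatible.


V_q(n, t) = 61, q^n = 30517578125, Hamming bound = 500288165, |C| = 376329478 ≤ bound (satisfied).

Step 1: Compute V_q(n, t) = Σ_{j=0}^1 C(n, j) (q−1)^j.
  j = 0: C(15,0)·(4)^0 = 1·1 = 1.
  j = 1: C(15,1)·(4)^1 = 15·4 = 60.
  V_q(n, t) = 1 + 60 = 61.
Step 2: q^n = 5^15 = 30517578125.
Step 3: Hamming bound ⌊q^n / V_q(n,t)⌋ = ⌊30517578125/61⌋ = 500288165.
Step 4: Compare |C| = 376329478 to 500288165: satisfied.
The claimed |C| lies below the Hamming bound.


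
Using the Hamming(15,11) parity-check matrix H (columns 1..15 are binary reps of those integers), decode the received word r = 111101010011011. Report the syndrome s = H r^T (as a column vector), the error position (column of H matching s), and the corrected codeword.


s = (1, 1, 0, 0)^T, error position = 12, corrected codeword c = 111101010010011

Compute s = H r^T mod 2 one row at a time:
  s_1 = 1 + 0 + 0 + 1 + 1 + 0 + 1 + 1 = 5 ≡ 1 (mod 2).
  s_2 = 1 + 0 + 1 + 0 + 1 + 0 + 1 + 1 = 5 ≡ 1 (mod 2).
  s_3 = 1 + 1 + 1 + 0 + 0 + 1 + 1 + 1 = 6 ≡ 0 (mod 2).
  s_4 = 1 + 1 + 0 + 0 + 0 + 1 + 0 + 1 = 4 ≡ 0 (mod 2).
s = (1, 1, 0, 0)^T — this equals column 12 of H (binary 1100), so error is at position 12.
Correct: flip bit 12 of r = 111101010011011 to get c = 111101010010011.


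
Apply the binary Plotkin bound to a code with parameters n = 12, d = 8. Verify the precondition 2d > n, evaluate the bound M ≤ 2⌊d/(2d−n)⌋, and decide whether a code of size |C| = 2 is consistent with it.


Plotkin bound M ≤ 4; given |C| = 2 ≤ bound (satisfied).

Check applicability: 2d = 16, n = 12.
2d − n = 4 > 0, so Plotkin applies.
Compute d/(2d−n) = 8/4 ≈ 2.0000.
⌊d/(2d−n)⌋ = 2.
Plotkin bound: M ≤ 2·2 = 4.
Given |C| = 2, check: satisfied.
This |C| is below the Plotkin bound.
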